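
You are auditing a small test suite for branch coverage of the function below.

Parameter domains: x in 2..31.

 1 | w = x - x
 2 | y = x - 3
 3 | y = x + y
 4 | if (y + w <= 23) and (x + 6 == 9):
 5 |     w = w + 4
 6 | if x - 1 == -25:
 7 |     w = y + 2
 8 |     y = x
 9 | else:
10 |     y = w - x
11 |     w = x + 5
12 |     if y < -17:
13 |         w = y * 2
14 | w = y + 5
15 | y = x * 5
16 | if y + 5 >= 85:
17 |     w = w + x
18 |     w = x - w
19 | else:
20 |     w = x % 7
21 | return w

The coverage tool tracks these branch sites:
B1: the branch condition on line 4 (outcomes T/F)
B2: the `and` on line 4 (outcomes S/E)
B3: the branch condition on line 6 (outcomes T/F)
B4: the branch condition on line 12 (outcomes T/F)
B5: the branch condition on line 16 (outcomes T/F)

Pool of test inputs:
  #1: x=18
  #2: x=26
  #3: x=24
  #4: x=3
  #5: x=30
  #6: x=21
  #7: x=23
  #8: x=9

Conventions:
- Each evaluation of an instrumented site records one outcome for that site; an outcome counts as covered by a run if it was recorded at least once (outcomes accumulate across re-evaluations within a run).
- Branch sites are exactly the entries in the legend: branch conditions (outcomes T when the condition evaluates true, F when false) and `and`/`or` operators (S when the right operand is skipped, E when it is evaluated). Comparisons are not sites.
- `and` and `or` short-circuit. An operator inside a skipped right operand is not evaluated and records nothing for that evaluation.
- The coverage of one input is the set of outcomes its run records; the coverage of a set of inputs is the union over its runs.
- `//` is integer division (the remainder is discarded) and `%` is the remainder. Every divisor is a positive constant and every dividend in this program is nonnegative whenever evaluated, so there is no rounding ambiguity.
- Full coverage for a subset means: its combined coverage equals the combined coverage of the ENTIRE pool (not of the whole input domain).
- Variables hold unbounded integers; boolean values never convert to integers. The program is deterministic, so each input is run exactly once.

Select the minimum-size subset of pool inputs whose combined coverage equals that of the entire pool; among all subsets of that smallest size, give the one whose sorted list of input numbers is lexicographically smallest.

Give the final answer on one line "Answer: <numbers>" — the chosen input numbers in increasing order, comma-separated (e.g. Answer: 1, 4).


input #1, x=18: events B2->S, B1->F, B3->F, B4->T, B5->T; outcomes B1=F, B2=S, B3=F, B4=T, B5=T
input #2, x=26: events B2->S, B1->F, B3->F, B4->T, B5->T; outcomes B1=F, B2=S, B3=F, B4=T, B5=T
input #3, x=24: events B2->S, B1->F, B3->F, B4->T, B5->T; outcomes B1=F, B2=S, B3=F, B4=T, B5=T
input #4, x=3: events B2->E, B1->T, B3->F, B4->F, B5->F; outcomes B1=T, B2=E, B3=F, B4=F, B5=F
input #5, x=30: events B2->S, B1->F, B3->F, B4->T, B5->T; outcomes B1=F, B2=S, B3=F, B4=T, B5=T
input #6, x=21: events B2->S, B1->F, B3->F, B4->T, B5->T; outcomes B1=F, B2=S, B3=F, B4=T, B5=T
input #7, x=23: events B2->S, B1->F, B3->F, B4->T, B5->T; outcomes B1=F, B2=S, B3=F, B4=T, B5=T
input #8, x=9: events B2->E, B1->F, B3->F, B4->F, B5->F; outcomes B1=F, B2=E, B3=F, B4=F, B5=F
union over all inputs: B1=T, B1=F, B2=S, B2=E, B3=F, B4=T, B4=F, B5=T, B5=F (9 outcomes)
size 1 is not enough: best union over all size-1 subsets is 5/9
inputs {1, 4} (size 2) cover everything; no size-2 subset with a lexicographically smaller index list covers all 9
Answer: 1, 4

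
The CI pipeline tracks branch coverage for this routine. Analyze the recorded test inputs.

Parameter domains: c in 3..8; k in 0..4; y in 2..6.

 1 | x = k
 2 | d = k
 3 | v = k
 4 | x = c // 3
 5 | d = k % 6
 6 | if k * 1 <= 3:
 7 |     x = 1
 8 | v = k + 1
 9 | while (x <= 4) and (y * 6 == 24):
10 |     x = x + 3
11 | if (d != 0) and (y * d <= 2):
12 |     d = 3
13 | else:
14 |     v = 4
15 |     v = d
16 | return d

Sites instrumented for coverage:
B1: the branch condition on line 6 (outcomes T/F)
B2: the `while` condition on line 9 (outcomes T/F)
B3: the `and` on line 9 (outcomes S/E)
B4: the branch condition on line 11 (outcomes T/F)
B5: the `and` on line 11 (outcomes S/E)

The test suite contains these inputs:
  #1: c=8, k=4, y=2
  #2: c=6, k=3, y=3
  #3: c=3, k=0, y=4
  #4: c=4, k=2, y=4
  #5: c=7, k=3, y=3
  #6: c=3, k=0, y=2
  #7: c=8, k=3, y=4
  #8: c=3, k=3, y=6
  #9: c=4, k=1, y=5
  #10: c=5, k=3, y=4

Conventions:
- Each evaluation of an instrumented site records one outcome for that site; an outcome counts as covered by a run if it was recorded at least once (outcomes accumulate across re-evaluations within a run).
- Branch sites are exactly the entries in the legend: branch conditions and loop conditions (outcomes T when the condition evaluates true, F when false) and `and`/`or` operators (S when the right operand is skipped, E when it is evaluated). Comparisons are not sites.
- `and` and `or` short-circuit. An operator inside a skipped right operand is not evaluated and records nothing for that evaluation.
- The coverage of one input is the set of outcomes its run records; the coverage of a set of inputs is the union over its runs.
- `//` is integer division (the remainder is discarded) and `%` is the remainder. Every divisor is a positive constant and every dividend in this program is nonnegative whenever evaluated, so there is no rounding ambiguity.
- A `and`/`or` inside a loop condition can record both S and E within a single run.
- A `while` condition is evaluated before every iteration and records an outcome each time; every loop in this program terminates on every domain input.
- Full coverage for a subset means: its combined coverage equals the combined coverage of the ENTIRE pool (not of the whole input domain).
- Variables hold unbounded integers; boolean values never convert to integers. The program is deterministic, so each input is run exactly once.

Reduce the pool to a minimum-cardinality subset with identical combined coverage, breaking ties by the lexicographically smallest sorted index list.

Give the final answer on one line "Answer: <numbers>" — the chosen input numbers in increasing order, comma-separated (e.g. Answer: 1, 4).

run #1 (c=8, k=4, y=2) runs B1->F, B3->E, B2->F, B5->E, B4->F; records B1=F, B2=F, B3=E, B4=F, B5=E
run #2 (c=6, k=3, y=3) runs B1->T, B3->E, B2->F, B5->E, B4->F; records B1=T, B2=F, B3=E, B4=F, B5=E
run #3 (c=3, k=0, y=4) runs B1->T, B3->E, B2->T, B3->E, B2->T, B3->S, B2->F, B5->S, B4->F; records B1=T, B2=T, B2=F, B3=S, B3=E, B4=F, B5=S
run #4 (c=4, k=2, y=4) runs B1->T, B3->E, B2->T, B3->E, B2->T, B3->S, B2->F, B5->E, B4->F; records B1=T, B2=T, B2=F, B3=S, B3=E, B4=F, B5=E
run #5 (c=7, k=3, y=3) runs B1->T, B3->E, B2->F, B5->E, B4->F; records B1=T, B2=F, B3=E, B4=F, B5=E
run #6 (c=3, k=0, y=2) runs B1->T, B3->E, B2->F, B5->S, B4->F; records B1=T, B2=F, B3=E, B4=F, B5=S
run #7 (c=8, k=3, y=4) runs B1->T, B3->E, B2->T, B3->E, B2->T, B3->S, B2->F, B5->E, B4->F; records B1=T, B2=T, B2=F, B3=S, B3=E, B4=F, B5=E
run #8 (c=3, k=3, y=6) runs B1->T, B3->E, B2->F, B5->E, B4->F; records B1=T, B2=F, B3=E, B4=F, B5=E
run #9 (c=4, k=1, y=5) runs B1->T, B3->E, B2->F, B5->E, B4->F; records B1=T, B2=F, B3=E, B4=F, B5=E
run #10 (c=5, k=3, y=4) runs B1->T, B3->E, B2->T, B3->E, B2->T, B3->S, B2->F, B5->E, B4->F; records B1=T, B2=T, B2=F, B3=S, B3=E, B4=F, B5=E
the full pool covers 9 outcomes: B1=T, B1=F, B2=T, B2=F, B3=S, B3=E, B4=F, B5=S, B5=E
no size-1 subset reaches all 9 outcomes (best union: 7/9)
the canonical winner is {1, 3}: size 2, full 9-outcome coverage, earliest index list among size-2 covers

Answer: 1, 3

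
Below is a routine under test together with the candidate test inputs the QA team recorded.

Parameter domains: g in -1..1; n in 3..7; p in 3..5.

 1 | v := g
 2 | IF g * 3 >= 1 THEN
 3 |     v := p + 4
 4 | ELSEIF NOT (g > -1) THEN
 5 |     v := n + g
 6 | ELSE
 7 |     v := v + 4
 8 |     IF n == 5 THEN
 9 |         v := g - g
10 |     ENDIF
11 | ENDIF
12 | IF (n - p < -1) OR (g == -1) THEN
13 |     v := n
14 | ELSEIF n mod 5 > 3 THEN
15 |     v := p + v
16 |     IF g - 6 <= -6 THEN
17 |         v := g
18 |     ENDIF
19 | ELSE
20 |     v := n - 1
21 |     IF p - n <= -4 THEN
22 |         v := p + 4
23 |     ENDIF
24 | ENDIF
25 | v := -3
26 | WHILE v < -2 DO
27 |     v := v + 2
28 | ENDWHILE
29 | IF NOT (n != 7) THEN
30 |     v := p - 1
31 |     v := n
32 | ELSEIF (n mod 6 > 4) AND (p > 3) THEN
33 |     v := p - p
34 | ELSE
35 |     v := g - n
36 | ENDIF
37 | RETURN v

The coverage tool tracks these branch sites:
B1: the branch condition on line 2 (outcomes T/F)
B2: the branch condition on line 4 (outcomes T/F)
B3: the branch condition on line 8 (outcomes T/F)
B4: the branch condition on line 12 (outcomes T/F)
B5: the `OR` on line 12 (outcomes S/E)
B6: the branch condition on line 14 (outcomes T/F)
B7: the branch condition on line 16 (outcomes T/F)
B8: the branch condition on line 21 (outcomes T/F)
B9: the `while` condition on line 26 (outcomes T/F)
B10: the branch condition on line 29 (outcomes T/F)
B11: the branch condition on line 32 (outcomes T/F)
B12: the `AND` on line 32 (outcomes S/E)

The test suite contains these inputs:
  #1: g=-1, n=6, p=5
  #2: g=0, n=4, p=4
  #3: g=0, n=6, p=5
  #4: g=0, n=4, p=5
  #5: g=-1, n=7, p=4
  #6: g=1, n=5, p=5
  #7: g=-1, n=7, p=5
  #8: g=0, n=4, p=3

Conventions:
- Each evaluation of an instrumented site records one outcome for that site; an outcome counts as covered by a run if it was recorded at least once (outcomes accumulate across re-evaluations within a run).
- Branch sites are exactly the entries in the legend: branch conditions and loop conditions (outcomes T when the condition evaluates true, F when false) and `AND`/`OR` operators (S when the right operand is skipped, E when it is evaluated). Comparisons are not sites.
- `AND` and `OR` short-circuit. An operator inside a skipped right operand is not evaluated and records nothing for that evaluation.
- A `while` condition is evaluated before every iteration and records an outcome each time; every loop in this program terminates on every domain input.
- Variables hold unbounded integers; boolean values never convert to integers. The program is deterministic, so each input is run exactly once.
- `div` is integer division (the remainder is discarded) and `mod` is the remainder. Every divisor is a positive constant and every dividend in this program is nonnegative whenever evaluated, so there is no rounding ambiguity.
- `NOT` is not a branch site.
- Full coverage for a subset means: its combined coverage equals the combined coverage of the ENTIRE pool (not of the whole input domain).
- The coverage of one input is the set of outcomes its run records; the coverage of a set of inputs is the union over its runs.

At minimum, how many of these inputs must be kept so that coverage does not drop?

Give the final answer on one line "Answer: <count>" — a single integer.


#1 (g=-1, n=6, p=5) -> covered: B1=F, B2=T, B4=T, B5=E, B9=T, B9=F, B10=F, B11=F, B12=S
#2 (g=0, n=4, p=4) -> covered: B1=F, B2=F, B3=F, B4=F, B5=E, B6=T, B7=T, B9=T, B9=F, B10=F, B11=F, B12=S
#3 (g=0, n=6, p=5) -> covered: B1=F, B2=F, B3=F, B4=F, B5=E, B6=F, B8=F, B9=T, B9=F, B10=F, B11=F, B12=S
#4 (g=0, n=4, p=5) -> covered: B1=F, B2=F, B3=F, B4=F, B5=E, B6=T, B7=T, B9=T, B9=F, B10=F, B11=F, B12=S
#5 (g=-1, n=7, p=4) -> covered: B1=F, B2=T, B4=T, B5=E, B9=T, B9=F, B10=T
#6 (g=1, n=5, p=5) -> covered: B1=T, B4=F, B5=E, B6=F, B8=F, B9=T, B9=F, B10=F, B11=T, B12=E
#7 (g=-1, n=7, p=5) -> covered: B1=F, B2=T, B4=T, B5=E, B9=T, B9=F, B10=T
#8 (g=0, n=4, p=3) -> covered: B1=F, B2=F, B3=F, B4=F, B5=E, B6=T, B7=T, B9=T, B9=F, B10=F, B11=F, B12=S
the full pool covers 20 outcomes: B1=T, B1=F, B2=T, B2=F, B3=F, B4=T, B4=F, B5=E, B6=T, B6=F, B7=T, B8=F, B9=T, B9=F, B10=T, B10=F, B11=T, B11=F, B12=S, B12=E
checked all size-1 subsets: none covers 20 outcomes (max 12/20)
checked all size-2 subsets: none covers 20 outcomes (max 17/20)
inputs {2, 5, 6} (size 3) cover everything; no size-3 subset with a lexicographically smaller index list covers all 20
Answer: 3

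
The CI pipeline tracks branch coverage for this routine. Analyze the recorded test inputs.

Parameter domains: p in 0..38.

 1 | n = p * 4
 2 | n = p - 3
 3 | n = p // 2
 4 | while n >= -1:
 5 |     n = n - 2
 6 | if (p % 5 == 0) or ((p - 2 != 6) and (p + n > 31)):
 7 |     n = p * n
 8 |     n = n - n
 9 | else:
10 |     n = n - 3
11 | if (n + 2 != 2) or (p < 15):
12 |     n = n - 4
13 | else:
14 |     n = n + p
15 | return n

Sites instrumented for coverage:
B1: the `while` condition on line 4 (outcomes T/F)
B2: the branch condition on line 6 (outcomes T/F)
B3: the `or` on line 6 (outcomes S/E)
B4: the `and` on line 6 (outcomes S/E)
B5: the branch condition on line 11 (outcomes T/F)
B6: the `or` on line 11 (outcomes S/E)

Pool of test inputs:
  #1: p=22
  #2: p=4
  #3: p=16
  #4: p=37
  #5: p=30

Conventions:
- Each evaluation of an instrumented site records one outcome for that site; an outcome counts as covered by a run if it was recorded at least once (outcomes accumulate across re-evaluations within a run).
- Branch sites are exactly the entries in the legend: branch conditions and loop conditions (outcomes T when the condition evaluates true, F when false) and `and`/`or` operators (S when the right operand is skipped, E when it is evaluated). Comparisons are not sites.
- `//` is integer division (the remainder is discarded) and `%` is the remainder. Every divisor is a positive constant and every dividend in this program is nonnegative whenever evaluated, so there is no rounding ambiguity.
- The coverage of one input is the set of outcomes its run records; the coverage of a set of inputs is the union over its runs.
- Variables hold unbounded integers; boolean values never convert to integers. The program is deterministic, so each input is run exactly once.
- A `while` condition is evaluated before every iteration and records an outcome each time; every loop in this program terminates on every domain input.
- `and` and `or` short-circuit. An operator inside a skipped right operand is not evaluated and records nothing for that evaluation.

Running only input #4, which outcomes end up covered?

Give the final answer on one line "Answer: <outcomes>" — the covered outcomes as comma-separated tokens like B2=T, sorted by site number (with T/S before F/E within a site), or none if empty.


Running input #4 (p=37), event by event:
  B1->T, B1->T, B1->T, B1->T, B1->T, B1->T, B1->T, B1->T, B1->T, B1->T
  B1->F, B3->E, B4->E, B2->T, B6->E, B5->F
deduplicating events, the covered set is: B1=T, B1=F, B2=T, B3=E, B4=E, B5=F, B6=E
Answer: B1=T, B1=F, B2=T, B3=E, B4=E, B5=F, B6=E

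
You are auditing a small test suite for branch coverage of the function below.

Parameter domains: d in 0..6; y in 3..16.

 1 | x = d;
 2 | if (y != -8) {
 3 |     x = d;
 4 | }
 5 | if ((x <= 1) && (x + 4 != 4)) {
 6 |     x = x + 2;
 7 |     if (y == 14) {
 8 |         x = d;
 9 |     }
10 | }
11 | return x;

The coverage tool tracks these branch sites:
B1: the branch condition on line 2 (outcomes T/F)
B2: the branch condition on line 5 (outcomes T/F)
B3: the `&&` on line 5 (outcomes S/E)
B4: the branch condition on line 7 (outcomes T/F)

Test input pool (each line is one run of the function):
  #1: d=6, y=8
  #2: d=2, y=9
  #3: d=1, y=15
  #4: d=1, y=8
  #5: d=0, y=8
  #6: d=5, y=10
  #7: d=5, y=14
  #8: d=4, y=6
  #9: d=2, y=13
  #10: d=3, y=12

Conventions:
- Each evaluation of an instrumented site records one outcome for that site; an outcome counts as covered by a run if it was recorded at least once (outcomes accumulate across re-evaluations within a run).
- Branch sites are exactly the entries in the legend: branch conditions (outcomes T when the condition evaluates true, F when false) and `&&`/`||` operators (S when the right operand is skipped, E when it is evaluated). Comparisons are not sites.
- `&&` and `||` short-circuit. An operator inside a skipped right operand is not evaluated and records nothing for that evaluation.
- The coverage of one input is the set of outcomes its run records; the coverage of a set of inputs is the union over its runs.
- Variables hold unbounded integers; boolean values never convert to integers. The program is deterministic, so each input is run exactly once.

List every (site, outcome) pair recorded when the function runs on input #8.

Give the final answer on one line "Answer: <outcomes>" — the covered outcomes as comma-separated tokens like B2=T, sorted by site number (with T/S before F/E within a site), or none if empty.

Simulating input #8 (d=4, y=6) step by step:
  B1->T, B3->S, B2->F
collecting distinct outcomes: B1=T, B2=F, B3=S

Answer: B1=T, B2=F, B3=S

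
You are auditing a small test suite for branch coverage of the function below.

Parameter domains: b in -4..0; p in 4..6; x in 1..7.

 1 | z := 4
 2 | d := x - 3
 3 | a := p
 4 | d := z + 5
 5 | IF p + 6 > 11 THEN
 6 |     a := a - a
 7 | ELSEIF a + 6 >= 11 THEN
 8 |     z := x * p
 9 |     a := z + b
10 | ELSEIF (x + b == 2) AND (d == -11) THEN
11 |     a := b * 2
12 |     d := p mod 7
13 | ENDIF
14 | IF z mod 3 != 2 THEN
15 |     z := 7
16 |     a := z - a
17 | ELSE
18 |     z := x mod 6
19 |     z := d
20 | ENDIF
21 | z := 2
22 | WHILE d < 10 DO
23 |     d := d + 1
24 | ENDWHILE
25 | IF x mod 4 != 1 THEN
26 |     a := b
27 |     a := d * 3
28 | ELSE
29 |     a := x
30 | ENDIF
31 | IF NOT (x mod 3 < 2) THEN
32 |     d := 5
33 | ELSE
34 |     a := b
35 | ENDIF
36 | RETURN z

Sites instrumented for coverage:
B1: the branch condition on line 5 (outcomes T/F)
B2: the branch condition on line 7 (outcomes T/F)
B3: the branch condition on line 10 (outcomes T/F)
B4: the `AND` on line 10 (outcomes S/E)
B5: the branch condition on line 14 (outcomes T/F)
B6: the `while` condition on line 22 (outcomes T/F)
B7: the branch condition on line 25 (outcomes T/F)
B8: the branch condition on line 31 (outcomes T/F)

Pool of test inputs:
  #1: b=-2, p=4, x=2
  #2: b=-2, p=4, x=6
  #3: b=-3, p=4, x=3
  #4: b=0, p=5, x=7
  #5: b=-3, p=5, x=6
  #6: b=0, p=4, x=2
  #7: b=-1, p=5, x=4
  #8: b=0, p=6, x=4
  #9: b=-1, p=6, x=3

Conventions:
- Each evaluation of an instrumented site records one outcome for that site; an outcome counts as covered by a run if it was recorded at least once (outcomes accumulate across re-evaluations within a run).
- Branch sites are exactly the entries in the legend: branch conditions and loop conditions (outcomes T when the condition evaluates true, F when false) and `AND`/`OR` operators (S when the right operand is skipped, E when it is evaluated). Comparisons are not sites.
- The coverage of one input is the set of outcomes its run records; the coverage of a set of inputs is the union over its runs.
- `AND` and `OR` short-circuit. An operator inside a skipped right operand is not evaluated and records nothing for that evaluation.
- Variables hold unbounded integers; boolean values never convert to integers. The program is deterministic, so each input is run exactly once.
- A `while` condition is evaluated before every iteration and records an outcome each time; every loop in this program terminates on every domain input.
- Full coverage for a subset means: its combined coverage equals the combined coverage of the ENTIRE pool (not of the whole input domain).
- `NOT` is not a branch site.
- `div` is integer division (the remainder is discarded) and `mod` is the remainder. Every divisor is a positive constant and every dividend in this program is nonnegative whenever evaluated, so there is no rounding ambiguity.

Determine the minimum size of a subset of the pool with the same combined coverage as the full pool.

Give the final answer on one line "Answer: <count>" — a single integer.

test 1 (b=-2, p=4, x=2) fires B1->F, B2->F, B4->S, B3->F, B5->T, B6->T, B6->F, B7->T, B8->T; hits B1=F, B2=F, B3=F, B4=S, B5=T, B6=T, B6=F, B7=T, B8=T
test 2 (b=-2, p=4, x=6) fires B1->F, B2->F, B4->S, B3->F, B5->T, B6->T, B6->F, B7->T, B8->F; hits B1=F, B2=F, B3=F, B4=S, B5=T, B6=T, B6=F, B7=T, B8=F
test 3 (b=-3, p=4, x=3) fires B1->F, B2->F, B4->S, B3->F, B5->T, B6->T, B6->F, B7->T, B8->F; hits B1=F, B2=F, B3=F, B4=S, B5=T, B6=T, B6=F, B7=T, B8=F
test 4 (b=0, p=5, x=7) fires B1->F, B2->T, B5->F, B6->T, B6->F, B7->T, B8->F; hits B1=F, B2=T, B5=F, B6=T, B6=F, B7=T, B8=F
test 5 (b=-3, p=5, x=6) fires B1->F, B2->T, B5->T, B6->T, B6->F, B7->T, B8->F; hits B1=F, B2=T, B5=T, B6=T, B6=F, B7=T, B8=F
test 6 (b=0, p=4, x=2) fires B1->F, B2->F, B4->E, B3->F, B5->T, B6->T, B6->F, B7->T, B8->T; hits B1=F, B2=F, B3=F, B4=E, B5=T, B6=T, B6=F, B7=T, B8=T
test 7 (b=-1, p=5, x=4) fires B1->F, B2->T, B5->F, B6->T, B6->F, B7->T, B8->F; hits B1=F, B2=T, B5=F, B6=T, B6=F, B7=T, B8=F
test 8 (b=0, p=6, x=4) fires B1->T, B5->T, B6->T, B6->F, B7->T, B8->F; hits B1=T, B5=T, B6=T, B6=F, B7=T, B8=F
test 9 (b=-1, p=6, x=3) fires B1->T, B5->T, B6->T, B6->F, B7->T, B8->F; hits B1=T, B5=T, B6=T, B6=F, B7=T, B8=F
the full pool covers 14 outcomes: B1=T, B1=F, B2=T, B2=F, B3=F, B4=S, B4=E, B5=T, B5=F, B6=T, B6=F, B7=T, B8=T, B8=F
no size-1 subset reaches all 14 outcomes (best union: 9/14)
no size-2 subset reaches all 14 outcomes (best union: 12/14)
no size-3 subset reaches all 14 outcomes (best union: 13/14)
inputs {1, 4, 6, 8} (size 4) cover everything; no size-4 subset with a lexicographically smaller index list covers all 14

Answer: 4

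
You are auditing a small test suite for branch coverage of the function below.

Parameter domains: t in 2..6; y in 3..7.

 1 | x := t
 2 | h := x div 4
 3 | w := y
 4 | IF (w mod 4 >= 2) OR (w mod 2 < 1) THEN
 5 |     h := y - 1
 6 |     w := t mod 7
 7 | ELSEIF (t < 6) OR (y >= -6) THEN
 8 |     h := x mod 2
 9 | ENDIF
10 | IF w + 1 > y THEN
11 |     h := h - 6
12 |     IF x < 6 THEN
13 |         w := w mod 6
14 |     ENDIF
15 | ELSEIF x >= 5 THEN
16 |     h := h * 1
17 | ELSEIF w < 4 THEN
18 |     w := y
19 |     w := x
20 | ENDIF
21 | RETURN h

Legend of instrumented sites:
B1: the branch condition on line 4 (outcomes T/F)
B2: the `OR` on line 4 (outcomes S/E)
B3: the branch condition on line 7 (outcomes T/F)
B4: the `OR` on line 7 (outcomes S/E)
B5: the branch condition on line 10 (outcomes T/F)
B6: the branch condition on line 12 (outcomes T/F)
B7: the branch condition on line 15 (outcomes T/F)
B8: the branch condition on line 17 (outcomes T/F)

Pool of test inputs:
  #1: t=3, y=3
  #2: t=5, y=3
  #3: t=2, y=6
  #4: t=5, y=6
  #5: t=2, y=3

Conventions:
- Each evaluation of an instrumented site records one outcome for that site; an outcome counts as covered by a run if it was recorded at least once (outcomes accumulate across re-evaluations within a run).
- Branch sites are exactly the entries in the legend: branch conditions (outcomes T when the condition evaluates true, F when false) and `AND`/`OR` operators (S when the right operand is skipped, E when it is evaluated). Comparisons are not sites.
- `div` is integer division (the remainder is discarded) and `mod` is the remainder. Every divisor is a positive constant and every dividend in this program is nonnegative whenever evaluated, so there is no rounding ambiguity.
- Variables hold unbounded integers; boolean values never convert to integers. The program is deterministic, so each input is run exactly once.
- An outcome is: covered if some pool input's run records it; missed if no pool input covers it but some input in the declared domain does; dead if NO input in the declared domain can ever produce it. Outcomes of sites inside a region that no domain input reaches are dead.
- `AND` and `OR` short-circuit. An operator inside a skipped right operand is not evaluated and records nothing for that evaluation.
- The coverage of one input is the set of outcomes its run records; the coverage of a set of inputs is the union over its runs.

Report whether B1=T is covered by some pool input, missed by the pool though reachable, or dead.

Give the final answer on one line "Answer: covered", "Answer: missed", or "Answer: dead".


B1=T is recorded by pool input(s) 1, 2, 3, 4, 5 -> covered
Answer: covered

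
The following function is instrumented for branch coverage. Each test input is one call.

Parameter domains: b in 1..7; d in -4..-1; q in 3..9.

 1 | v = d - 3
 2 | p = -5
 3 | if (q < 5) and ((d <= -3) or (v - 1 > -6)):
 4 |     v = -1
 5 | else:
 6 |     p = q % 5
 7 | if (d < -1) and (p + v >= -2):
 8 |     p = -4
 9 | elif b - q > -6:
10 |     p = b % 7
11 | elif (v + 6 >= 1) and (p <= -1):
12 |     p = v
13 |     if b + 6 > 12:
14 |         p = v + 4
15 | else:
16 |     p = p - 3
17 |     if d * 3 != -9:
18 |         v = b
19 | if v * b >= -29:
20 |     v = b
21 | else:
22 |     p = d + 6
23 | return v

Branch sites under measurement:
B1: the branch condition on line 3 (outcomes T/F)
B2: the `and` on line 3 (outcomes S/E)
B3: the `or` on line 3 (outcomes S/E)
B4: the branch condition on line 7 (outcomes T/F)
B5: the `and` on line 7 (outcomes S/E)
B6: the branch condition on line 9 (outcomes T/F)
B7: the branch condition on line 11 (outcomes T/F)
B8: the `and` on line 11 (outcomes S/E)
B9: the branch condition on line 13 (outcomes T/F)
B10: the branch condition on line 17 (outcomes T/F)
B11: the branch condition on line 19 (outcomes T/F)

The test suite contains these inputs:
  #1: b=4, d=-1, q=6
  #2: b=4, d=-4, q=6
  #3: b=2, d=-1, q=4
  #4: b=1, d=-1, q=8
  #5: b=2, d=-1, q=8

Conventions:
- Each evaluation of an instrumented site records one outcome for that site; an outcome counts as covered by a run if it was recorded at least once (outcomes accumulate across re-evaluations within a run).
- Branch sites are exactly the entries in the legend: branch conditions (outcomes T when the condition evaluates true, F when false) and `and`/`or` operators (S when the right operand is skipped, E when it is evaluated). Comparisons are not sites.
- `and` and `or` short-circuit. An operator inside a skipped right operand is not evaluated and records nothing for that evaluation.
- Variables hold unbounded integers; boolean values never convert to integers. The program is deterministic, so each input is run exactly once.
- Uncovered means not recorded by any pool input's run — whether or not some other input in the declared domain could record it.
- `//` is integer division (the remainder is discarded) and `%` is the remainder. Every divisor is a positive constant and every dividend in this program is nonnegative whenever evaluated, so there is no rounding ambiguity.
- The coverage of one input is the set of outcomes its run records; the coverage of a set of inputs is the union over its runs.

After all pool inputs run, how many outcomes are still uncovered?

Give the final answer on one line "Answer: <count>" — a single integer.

#1 (b=4, d=-1, q=6) -> covered: B1=F, B2=S, B4=F, B5=S, B6=T, B11=T
#2 (b=4, d=-4, q=6) -> covered: B1=F, B2=S, B4=F, B5=E, B6=T, B11=T
#3 (b=2, d=-1, q=4) -> covered: B1=T, B2=E, B3=E, B4=F, B5=S, B6=T, B11=T
#4 (b=1, d=-1, q=8) -> covered: B1=F, B2=S, B4=F, B5=S, B6=F, B7=F, B8=E, B10=T, B11=T
#5 (b=2, d=-1, q=8) -> covered: B1=F, B2=S, B4=F, B5=S, B6=F, B7=F, B8=E, B10=T, B11=T
union over the pool: B1=T, B1=F, B2=S, B2=E, B3=E, B4=F, B5=S, B5=E, B6=T, B6=F, B7=F, B8=E, B10=T, B11=T
uncovered (8 of 22): B3=S, B4=T, B7=T, B8=S, B9=T, B9=F, B10=F, B11=F

Answer: 8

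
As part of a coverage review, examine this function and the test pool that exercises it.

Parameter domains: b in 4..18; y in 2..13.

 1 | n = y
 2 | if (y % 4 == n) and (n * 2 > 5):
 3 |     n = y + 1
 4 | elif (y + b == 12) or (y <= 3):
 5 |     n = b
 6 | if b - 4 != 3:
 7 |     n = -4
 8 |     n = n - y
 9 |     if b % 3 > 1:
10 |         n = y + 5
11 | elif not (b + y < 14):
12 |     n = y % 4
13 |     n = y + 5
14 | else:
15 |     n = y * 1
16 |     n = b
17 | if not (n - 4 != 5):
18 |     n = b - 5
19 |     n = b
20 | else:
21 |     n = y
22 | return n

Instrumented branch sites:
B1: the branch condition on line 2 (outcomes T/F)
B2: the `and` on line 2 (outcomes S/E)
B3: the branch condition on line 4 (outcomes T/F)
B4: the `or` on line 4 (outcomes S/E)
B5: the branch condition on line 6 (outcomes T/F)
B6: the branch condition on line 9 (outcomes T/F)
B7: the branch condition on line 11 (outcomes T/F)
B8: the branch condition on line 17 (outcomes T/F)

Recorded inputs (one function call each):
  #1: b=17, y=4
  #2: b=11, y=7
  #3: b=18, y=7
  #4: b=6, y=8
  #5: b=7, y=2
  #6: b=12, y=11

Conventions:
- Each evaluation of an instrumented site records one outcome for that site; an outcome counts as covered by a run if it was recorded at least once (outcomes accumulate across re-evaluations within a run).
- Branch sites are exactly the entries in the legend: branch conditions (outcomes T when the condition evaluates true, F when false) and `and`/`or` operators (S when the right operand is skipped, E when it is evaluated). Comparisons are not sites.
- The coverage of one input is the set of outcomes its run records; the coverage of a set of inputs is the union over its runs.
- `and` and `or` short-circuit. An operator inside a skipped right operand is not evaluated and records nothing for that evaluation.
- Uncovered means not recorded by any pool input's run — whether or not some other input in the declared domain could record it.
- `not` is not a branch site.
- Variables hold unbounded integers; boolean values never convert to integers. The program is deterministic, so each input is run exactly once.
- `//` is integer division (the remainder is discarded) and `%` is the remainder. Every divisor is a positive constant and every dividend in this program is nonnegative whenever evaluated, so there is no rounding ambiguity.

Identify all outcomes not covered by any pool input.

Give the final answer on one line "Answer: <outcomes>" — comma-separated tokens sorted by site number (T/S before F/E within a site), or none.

test 1 (b=17, y=4) hits B1=F, B2=S, B3=F, B4=E, B5=T, B6=T, B8=T
test 2 (b=11, y=7) hits B1=F, B2=S, B3=F, B4=E, B5=T, B6=T, B8=F
test 3 (b=18, y=7) hits B1=F, B2=S, B3=F, B4=E, B5=T, B6=F, B8=F
test 4 (b=6, y=8) hits B1=F, B2=S, B3=F, B4=E, B5=T, B6=F, B8=F
test 5 (b=7, y=2) hits B1=F, B2=E, B3=T, B4=E, B5=F, B7=F, B8=F
test 6 (b=12, y=11) hits B1=F, B2=S, B3=F, B4=E, B5=T, B6=F, B8=F
union over the pool: B1=F, B2=S, B2=E, B3=T, B3=F, B4=E, B5=T, B5=F, B6=T, B6=F, B7=F, B8=T, B8=F
uncovered (3 of 16): B1=T, B4=S, B7=T

Answer: B1=T, B4=S, B7=T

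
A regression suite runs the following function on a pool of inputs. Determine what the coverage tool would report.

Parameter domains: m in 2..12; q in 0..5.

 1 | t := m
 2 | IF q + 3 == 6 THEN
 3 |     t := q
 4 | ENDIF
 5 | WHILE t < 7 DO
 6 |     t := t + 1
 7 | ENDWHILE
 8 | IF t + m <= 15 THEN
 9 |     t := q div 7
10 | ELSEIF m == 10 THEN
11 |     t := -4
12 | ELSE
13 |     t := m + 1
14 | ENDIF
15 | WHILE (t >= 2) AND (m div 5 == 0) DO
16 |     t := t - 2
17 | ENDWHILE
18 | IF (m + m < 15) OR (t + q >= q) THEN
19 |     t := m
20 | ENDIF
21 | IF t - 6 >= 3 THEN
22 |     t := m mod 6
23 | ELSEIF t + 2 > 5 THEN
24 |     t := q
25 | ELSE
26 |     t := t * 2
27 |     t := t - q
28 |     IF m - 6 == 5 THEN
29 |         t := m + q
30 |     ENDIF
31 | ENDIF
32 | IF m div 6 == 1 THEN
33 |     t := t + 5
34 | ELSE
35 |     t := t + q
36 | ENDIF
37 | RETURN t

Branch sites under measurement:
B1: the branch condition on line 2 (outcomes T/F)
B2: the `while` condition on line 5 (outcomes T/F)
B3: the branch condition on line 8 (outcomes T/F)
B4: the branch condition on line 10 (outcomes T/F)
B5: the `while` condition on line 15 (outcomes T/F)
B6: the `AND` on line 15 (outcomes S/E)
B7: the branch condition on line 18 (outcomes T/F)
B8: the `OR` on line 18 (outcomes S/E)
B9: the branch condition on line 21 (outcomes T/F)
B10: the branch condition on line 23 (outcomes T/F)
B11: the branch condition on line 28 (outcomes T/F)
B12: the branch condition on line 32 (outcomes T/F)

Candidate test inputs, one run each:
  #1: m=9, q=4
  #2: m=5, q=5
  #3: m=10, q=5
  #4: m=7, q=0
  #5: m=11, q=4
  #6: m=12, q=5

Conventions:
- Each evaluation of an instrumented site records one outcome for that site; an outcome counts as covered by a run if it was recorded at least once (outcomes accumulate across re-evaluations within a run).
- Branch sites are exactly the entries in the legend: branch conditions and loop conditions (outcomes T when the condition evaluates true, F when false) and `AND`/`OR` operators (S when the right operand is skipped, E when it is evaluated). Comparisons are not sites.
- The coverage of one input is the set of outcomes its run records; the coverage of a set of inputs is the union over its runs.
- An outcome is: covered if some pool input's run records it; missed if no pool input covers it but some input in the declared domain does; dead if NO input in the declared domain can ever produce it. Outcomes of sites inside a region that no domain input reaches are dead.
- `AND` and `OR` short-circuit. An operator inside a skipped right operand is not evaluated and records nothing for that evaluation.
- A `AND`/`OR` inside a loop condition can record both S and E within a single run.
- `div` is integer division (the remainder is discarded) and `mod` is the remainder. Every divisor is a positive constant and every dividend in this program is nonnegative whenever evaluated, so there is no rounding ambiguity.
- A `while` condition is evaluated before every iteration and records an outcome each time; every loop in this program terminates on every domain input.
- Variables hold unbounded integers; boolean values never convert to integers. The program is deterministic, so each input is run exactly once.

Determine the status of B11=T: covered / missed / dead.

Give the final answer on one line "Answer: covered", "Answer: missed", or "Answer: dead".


no pool input records B11=T
checking all 66 inputs in the declared domain: B11=T is never recorded -> dead
Answer: dead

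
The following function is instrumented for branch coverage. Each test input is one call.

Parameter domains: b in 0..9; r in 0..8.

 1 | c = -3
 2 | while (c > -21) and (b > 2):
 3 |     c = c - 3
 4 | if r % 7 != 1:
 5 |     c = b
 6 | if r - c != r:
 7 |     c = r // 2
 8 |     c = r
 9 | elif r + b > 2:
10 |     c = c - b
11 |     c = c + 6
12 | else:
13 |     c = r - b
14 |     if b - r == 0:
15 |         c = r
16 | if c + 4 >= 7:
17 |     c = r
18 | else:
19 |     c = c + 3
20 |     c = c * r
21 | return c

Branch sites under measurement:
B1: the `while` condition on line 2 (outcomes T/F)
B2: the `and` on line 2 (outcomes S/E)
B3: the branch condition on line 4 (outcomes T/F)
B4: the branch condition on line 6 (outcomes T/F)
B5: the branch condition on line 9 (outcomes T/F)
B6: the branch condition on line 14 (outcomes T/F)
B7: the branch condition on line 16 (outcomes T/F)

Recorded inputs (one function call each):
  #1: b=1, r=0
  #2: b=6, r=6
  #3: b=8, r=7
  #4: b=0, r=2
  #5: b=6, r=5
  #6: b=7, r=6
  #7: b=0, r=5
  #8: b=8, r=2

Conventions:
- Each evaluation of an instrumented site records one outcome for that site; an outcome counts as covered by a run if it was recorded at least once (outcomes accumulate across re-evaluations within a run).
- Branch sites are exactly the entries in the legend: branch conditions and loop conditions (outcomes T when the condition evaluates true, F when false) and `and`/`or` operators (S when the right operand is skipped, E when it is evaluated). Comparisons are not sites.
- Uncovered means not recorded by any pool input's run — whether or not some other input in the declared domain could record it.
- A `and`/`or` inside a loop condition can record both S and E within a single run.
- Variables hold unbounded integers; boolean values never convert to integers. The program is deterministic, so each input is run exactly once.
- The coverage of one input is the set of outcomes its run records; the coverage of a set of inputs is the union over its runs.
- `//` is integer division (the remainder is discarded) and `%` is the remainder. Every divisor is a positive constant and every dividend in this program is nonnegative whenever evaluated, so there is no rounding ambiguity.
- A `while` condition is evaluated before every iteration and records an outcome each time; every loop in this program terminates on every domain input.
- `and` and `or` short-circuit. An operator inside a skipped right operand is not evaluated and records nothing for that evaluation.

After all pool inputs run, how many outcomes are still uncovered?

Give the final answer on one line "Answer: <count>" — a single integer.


test 1 (b=1, r=0) fires B2->E, B1->F, B3->T, B4->T, B7->F; hits B1=F, B2=E, B3=T, B4=T, B7=F
test 2 (b=6, r=6) fires B2->E, B1->T, B2->E, B1->T, B2->E, B1->T, B2->E, B1->T, B2->E, B1->T, B2->E, B1->T, B2->S, B1->F, ...; hits B1=T, B1=F, B2=S, B2=E, B3=T, B4=T, B7=T
test 3 (b=8, r=7) fires B2->E, B1->T, B2->E, B1->T, B2->E, B1->T, B2->E, B1->T, B2->E, B1->T, B2->E, B1->T, B2->S, B1->F, ...; hits B1=T, B1=F, B2=S, B2=E, B3=T, B4=T, B7=T
test 4 (b=0, r=2) fires B2->E, B1->F, B3->T, B4->F, B5->F, B6->F, B7->F; hits B1=F, B2=E, B3=T, B4=F, B5=F, B6=F, B7=F
test 5 (b=6, r=5) fires B2->E, B1->T, B2->E, B1->T, B2->E, B1->T, B2->E, B1->T, B2->E, B1->T, B2->E, B1->T, B2->S, B1->F, ...; hits B1=T, B1=F, B2=S, B2=E, B3=T, B4=T, B7=T
test 6 (b=7, r=6) fires B2->E, B1->T, B2->E, B1->T, B2->E, B1->T, B2->E, B1->T, B2->E, B1->T, B2->E, B1->T, B2->S, B1->F, ...; hits B1=T, B1=F, B2=S, B2=E, B3=T, B4=T, B7=T
test 7 (b=0, r=5) fires B2->E, B1->F, B3->T, B4->F, B5->T, B7->T; hits B1=F, B2=E, B3=T, B4=F, B5=T, B7=T
test 8 (b=8, r=2) fires B2->E, B1->T, B2->E, B1->T, B2->E, B1->T, B2->E, B1->T, B2->E, B1->T, B2->E, B1->T, B2->S, B1->F, ...; hits B1=T, B1=F, B2=S, B2=E, B3=T, B4=T, B7=F
union over the pool: B1=T, B1=F, B2=S, B2=E, B3=T, B4=T, B4=F, B5=T, B5=F, B6=F, B7=T, B7=F
uncovered (2 of 14): B3=F, B6=T
Answer: 2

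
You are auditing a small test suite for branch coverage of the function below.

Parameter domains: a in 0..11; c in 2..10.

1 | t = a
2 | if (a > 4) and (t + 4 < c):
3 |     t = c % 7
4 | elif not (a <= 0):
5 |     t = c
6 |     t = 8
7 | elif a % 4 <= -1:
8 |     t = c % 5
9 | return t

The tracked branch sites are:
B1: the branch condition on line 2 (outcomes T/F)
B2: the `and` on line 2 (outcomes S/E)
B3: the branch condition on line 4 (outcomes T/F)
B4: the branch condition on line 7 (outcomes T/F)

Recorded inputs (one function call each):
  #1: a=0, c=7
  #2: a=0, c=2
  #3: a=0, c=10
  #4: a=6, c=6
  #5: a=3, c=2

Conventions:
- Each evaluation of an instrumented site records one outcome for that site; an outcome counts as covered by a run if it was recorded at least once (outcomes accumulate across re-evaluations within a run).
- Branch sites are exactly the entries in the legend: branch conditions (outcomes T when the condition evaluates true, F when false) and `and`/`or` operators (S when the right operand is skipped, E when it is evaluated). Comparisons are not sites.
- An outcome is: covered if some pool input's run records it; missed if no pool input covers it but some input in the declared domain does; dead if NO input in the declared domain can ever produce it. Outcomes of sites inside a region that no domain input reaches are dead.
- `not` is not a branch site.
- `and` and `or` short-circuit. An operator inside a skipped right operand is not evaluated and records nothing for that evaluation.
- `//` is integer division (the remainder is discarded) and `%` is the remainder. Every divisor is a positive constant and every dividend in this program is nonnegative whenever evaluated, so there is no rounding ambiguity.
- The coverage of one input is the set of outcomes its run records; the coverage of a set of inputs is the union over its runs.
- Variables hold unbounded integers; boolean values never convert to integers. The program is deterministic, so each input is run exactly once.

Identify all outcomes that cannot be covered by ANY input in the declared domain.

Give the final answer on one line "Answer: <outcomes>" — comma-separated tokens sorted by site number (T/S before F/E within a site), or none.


checking every outcome against all 108 domain inputs:
  B4=T: zero occurrences over every domain input -> dead
  reachable outcomes have witnesses, e.g. B1=T (e.g. a=5, c=10), B1=F (e.g. a=0, c=2), B2=S (e.g. a=0, c=2), B2=E (e.g. a=5, c=2)
Answer: B4=T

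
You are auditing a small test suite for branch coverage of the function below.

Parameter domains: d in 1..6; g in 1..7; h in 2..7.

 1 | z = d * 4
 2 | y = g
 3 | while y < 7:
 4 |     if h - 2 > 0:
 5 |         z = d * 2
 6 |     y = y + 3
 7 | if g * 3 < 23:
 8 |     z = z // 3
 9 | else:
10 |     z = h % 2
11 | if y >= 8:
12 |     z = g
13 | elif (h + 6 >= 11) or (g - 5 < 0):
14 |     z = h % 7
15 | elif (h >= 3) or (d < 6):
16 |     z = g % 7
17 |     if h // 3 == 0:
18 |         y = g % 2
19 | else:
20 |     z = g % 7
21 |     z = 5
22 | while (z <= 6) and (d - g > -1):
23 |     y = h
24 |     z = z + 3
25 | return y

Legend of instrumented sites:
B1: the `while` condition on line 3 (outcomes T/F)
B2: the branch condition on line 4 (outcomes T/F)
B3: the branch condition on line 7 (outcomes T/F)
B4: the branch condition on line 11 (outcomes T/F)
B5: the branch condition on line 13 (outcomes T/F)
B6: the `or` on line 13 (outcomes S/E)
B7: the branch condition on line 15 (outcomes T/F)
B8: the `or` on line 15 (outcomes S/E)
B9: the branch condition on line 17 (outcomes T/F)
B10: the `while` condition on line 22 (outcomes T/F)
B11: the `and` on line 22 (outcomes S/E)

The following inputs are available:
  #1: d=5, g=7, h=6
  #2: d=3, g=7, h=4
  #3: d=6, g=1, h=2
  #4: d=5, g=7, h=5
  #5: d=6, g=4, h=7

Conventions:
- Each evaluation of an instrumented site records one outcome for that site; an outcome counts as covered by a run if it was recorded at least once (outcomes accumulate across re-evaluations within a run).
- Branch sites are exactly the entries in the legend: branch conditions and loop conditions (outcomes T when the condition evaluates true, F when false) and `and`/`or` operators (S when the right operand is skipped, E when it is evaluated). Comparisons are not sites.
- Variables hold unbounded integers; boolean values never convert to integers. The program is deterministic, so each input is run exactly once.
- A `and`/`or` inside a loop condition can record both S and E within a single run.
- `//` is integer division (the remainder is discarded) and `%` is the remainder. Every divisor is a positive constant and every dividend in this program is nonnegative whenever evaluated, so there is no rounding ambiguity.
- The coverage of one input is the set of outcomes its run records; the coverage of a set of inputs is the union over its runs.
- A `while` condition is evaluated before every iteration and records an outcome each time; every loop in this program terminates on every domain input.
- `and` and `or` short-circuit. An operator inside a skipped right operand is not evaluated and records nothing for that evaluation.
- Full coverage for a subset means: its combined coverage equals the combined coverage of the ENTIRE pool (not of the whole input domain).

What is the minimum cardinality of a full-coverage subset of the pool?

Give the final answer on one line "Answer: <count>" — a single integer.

input #1, d=5, g=7, h=6: outcomes B1=F, B3=T, B4=F, B5=T, B6=S, B10=F, B11=E
input #2, d=3, g=7, h=4: outcomes B1=F, B3=T, B4=F, B5=F, B6=E, B7=T, B8=S, B9=F, B10=F, B11=E
input #3, d=6, g=1, h=2: outcomes B1=T, B1=F, B2=F, B3=T, B4=F, B5=T, B6=E, B10=T, B10=F, B11=S, B11=E
input #4, d=5, g=7, h=5: outcomes B1=F, B3=T, B4=F, B5=T, B6=S, B10=F, B11=E
input #5, d=6, g=4, h=7: outcomes B1=T, B1=F, B2=T, B3=T, B4=F, B5=T, B6=S, B10=T, B10=F, B11=S, B11=E
the full pool covers 17 outcomes: B1=T, B1=F, B2=T, B2=F, B3=T, B4=F, B5=T, B5=F, B6=S, B6=E, B7=T, B8=S, B9=F, B10=T, B10=F, B11=S, B11=E
size 1 is not enough: best union over all size-1 subsets is 11/17
size 2 is not enough: best union over all size-2 subsets is 16/17
size 3: inputs {2, 3, 5} cover all 17 outcomes, and no lexicographically smaller subset of this size does

Answer: 3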